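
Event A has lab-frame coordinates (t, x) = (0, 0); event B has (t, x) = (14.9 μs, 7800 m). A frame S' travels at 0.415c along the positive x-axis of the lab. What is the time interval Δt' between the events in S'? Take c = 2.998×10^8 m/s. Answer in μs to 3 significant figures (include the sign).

γ = 1/√(1 − 0.415²) = 1.0991
Δt' = γ(Δt − vΔx/c²) = 1.0991 × (14.9 μs − 0.415×7800 m / (2.998×10^8 m/s))
= 1.0991 × (4.1028 μs) = 4.51 μs

Δt' ≈ 4.51 μs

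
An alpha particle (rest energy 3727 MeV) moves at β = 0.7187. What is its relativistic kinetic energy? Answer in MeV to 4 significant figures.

γ = 1/√(1 − 0.7187²) = 1.43819
K = (γ − 1)m₀c² = (1.43819 − 1) × 3727 MeV = 0.438186 × 3727 MeV = 1633 MeV

K ≈ 1633 MeV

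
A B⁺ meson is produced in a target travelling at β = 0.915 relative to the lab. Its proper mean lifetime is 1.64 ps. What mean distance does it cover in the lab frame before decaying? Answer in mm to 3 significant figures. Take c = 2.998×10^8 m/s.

d ≈ 1.12 mm

γ = 1/√(1 − 0.915²) = 2.4786
Dilated lifetime: Δt = γτ₀ = 2.4786 × 1.64 ps = 4.0649 ps
d = vΔt = 0.915c × 4.0649 ps = 2.7432×10^8 m/s × 4.0649×10^-12 s = 1.12 mm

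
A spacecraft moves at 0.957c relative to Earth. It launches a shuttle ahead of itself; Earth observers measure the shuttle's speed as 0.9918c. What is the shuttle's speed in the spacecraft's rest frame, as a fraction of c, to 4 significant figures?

u' ≈ 0.6844c

Inverse velocity addition: u' = (u − v)/(1 − uv/c²)
= (0.9918 − 0.957)/(1 − 0.9918×0.957) = 0.03480/0.0508474 = 0.6844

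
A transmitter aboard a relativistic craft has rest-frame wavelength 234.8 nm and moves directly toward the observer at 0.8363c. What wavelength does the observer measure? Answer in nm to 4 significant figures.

Relativistic Doppler: λ_obs = λ_src √((1−β)/(1+β))
= 234.8 × √(0.163700/1.83630) = 234.8 × 0.298574 = 70.11 nm

λ_obs ≈ 70.11 nm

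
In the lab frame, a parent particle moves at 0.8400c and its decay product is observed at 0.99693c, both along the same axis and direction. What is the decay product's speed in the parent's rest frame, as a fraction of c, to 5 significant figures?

Inverse velocity addition: u' = (u − v)/(1 − uv/c²)
= (0.99693 − 0.8400)/(1 − 0.99693×0.8400) = 0.15693/0.1625788 = 0.96526

u' ≈ 0.96526c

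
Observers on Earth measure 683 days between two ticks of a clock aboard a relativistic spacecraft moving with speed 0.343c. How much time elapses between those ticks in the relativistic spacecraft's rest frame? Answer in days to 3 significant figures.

τ₀ ≈ 642 days

γ = 1/√(1 − 0.343²) = 1.0646
Proper time: τ₀ = Δt/γ = 683/1.0646 = 642 days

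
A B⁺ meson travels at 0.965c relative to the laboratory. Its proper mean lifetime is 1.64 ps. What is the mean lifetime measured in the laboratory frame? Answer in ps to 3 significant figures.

Δt ≈ 6.25 ps

γ = 1/√(1 − 0.965²) = 3.8132
Time dilation: Δt = γτ₀ = 3.8132 × 1.64 ps = 6.25 ps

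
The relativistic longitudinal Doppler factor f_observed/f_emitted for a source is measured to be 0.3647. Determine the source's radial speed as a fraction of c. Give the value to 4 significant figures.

β ≈ 0.7652

f_obs/f_src = √((1−β)/(1+β)) = 0.3647  ⇒  (1−β)/(1+β) = 0.133006
β = |1 − D²|/(1 + D²) = |1 − 0.133006|/(1 + 0.133006) = 0.7652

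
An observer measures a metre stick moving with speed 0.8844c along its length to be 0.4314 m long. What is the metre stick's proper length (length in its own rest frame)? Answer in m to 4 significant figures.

γ = 1/√(1 − 0.8844²) = 2.14257
L₀ = γL = 2.14257 × 0.4314 = 0.9243 m

L₀ ≈ 0.9243 m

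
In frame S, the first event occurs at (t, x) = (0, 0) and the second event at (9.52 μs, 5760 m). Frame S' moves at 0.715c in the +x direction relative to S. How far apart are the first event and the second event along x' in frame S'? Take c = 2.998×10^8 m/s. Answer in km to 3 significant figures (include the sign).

γ = 1/√(1 − 0.715²) = 1.4304
Δx' = γ(Δx − vΔt) = 1.4304 × (5760 m − 0.715×(2.998×10^8 m/s)×9.52×10^-6 s)
= 1.4304 × (3719.3 m) = 5.32 km

Δx' ≈ 5.32 km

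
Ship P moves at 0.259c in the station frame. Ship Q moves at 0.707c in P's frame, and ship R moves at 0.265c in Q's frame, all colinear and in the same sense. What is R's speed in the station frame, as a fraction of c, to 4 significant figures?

Compose boost 2: (0.707 + 0.259)/(1 + 0.707×0.259) = 0.9660/1.18311 = 0.816490
Compose boost 3: (0.265 + 0.816490)/(1 + 0.265×0.816490) = 1.08149/1.21637 = 0.8891

u ≈ 0.8891c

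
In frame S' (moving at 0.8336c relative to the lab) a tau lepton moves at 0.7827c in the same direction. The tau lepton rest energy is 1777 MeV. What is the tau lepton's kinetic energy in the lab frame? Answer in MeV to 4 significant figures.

K ≈ 6764 MeV

u_lab = (0.7827 + 0.8336)/(1 + 0.7827×0.8336) = 0.9781182
γ = 1/√(1 − 0.9781182²) = 4.80654
K = (γ − 1)m₀c² = (4.80654 − 1) × 1777 = 3.80654 × 1777 = 6764 MeV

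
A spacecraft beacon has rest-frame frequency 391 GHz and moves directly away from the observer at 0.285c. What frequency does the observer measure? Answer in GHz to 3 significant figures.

Relativistic Doppler: f_obs = f_src √((1−β)/(1+β))
= 391 × √(0.71500/1.2850) = 391 × 0.74594 = 292 GHz

f_obs ≈ 292 GHz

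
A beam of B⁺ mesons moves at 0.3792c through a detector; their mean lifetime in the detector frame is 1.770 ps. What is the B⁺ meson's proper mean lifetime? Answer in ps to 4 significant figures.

γ = 1/√(1 − 0.3792²) = 1.08071
Proper time: τ₀ = Δt/γ = 1.770/1.08071 = 1.638 ps

τ₀ ≈ 1.638 ps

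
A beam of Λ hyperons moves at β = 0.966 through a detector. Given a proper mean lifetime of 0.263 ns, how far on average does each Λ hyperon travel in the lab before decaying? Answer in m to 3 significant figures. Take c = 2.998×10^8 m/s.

γ = 1/√(1 − 0.966²) = 3.8678
Dilated lifetime: Δt = γτ₀ = 3.8678 × 0.263 ns = 1.0172 ns
d = vΔt = 0.966c × 1.0172 ns = 2.8961×10^8 m/s × 1.0172×10^-9 s = 0.295 m

d ≈ 0.295 m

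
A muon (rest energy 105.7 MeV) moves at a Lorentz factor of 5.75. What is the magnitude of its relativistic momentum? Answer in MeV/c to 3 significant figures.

β = √(1 − 1/γ²) = √(1 − 1/5.75²) = 0.98476
p = γβm₀c = 5.75 × 0.98476 × 105.7 MeV/c = 599 MeV/c

p ≈ 599 MeV/c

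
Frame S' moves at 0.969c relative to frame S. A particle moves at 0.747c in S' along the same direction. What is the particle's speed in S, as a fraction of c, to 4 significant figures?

Relativistic velocity addition: u = (u' + v)/(1 + u'v/c²)
= (0.747 + 0.969)/(1 + 0.747×0.969) = 1.716/1.72384 = 0.9955

u ≈ 0.9955c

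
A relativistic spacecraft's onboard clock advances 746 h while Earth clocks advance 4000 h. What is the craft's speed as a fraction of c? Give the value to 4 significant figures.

γ = Δt/τ₀ = 4000/746 = 5.36193
β = √(1 − 1/γ²) = √(1 − 1/5.36193²) = 0.9825

β ≈ 0.9825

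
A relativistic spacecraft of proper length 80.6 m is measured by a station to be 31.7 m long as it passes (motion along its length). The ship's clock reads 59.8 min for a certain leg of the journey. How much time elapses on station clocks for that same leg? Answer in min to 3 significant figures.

Length contraction ⇒ γ = L₀/L = 80.6/31.7 = 2.5426
Time dilation: Δt = γτ₀ = 2.5426 × 59.8 min = 152 min

Δt ≈ 152 min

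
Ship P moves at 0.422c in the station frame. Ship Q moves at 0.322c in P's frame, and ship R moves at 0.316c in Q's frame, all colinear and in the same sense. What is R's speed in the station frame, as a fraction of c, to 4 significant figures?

Compose boost 2: (0.322 + 0.422)/(1 + 0.322×0.422) = 0.7440/1.13588 = 0.654996
Compose boost 3: (0.316 + 0.654996)/(1 + 0.316×0.654996) = 0.970996/1.20698 = 0.8045

u ≈ 0.8045c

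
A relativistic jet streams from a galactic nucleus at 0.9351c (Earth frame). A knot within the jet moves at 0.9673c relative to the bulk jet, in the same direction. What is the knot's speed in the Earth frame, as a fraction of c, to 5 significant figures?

Relativistic velocity addition: u = (u' + v)/(1 + u'v/c²)
= (0.9673 + 0.9351)/(1 + 0.9673×0.9351) = 1.9024/1.904522 = 0.99889

u ≈ 0.99889c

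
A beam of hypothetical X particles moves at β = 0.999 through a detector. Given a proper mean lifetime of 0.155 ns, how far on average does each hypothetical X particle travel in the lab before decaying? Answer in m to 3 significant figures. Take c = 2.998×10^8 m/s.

d ≈ 1.04 m

γ = 1/√(1 − 0.999²) = 22.366
Dilated lifetime: Δt = γτ₀ = 22.366 × 0.155 ns = 3.4668 ns
d = vΔt = 0.999c × 3.4668 ns = 2.9950×10^8 m/s × 3.4668×10^-9 s = 1.04 m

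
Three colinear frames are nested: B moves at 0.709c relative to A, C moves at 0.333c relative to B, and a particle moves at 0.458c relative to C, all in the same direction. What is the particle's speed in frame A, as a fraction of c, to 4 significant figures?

Compose boost 2: (0.333 + 0.709)/(1 + 0.333×0.709) = 1.042/1.23610 = 0.842976
Compose boost 3: (0.458 + 0.842976)/(1 + 0.458×0.842976) = 1.30098/1.38608 = 0.9386

u ≈ 0.9386c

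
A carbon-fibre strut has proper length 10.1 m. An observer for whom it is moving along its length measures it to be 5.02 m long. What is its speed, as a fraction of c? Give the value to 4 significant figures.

γ = L₀/L = 10.1/5.02 = 2.01195
β = √(1 − 1/γ²) = 0.8677

β ≈ 0.8677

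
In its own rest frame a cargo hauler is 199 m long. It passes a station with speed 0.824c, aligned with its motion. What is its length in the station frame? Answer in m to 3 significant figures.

γ = 1/√(1 − 0.824²) = 1.7649
Length contraction: L = L₀/γ = 199/1.7649 = 113 m

L ≈ 113 m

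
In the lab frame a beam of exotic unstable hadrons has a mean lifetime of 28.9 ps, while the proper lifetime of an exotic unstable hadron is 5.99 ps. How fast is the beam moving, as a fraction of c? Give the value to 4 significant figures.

γ = Δt/τ₀ = 28.9/5.99 = 4.82471
β = √(1 − 1/γ²) = √(1 − 1/4.82471²) = 0.9783

β ≈ 0.9783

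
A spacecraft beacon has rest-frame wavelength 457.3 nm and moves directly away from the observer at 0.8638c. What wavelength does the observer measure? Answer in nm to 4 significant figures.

Relativistic Doppler: λ_obs = λ_src √((1+β)/(1−β))
= 457.3 × √(1.86380/0.136200) = 457.3 × 3.69923 = 1692 nm

λ_obs ≈ 1692 nm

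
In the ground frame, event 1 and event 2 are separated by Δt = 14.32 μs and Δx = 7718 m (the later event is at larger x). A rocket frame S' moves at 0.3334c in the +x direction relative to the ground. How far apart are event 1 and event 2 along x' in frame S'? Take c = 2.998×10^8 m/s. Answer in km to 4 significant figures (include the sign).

γ = 1/√(1 − 0.3334²) = 1.06069
Δx' = γ(Δx − vΔt) = 1.06069 × (7718 m − 0.3334×(2.998×10^8 m/s)×14.32×10^-6 s)
= 1.06069 × (6286.67 m) = 6.668 km

Δx' ≈ 6.668 km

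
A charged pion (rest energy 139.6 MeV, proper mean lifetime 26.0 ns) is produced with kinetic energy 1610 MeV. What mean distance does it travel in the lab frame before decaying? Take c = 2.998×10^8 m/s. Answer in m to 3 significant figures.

d ≈ 97.4 m

γ = 1 + K/(m₀c²) = 1 + 1610/139.6 = 12.533
β = √(1 − 1/γ²) = 0.99681
Dilated lifetime: γτ₀ = 12.533 × 26.0 ns = 325.86 ns
d = βc·γτ₀ = 0.99681 × (2.998×10^8 m/s) × 3.2586×10^-7 s = 97.4 m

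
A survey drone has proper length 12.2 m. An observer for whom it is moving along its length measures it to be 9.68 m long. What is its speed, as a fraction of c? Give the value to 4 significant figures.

β ≈ 0.6086

γ = L₀/L = 12.2/9.68 = 1.26033
β = √(1 − 1/γ²) = 0.6086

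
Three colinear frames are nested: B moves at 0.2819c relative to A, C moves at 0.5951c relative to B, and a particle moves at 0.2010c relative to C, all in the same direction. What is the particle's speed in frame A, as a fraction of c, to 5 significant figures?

Compose boost 2: (0.5951 + 0.2819)/(1 + 0.5951×0.2819) = 0.87700/1.167759 = 0.7510113
Compose boost 3: (0.2010 + 0.7510113)/(1 + 0.2010×0.7510113) = 0.9520113/1.150953 = 0.82715

u ≈ 0.82715c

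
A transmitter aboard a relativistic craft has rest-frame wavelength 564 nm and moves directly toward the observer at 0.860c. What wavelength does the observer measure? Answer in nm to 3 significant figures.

λ_obs ≈ 155 nm

Relativistic Doppler: λ_obs = λ_src √((1−β)/(1+β))
= 564 × √(0.14000/1.8600) = 564 × 0.27435 = 155 nm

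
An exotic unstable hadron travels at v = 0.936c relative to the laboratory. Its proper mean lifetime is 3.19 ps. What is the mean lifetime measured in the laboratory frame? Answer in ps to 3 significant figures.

γ = 1/√(1 − 0.936²) = 2.8409
Time dilation: Δt = γτ₀ = 2.8409 × 3.19 ps = 9.06 ps

Δt ≈ 9.06 ps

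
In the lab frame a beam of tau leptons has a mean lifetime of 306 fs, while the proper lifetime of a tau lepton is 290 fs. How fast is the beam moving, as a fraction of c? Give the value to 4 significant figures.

γ = Δt/τ₀ = 306/290 = 1.05517
β = √(1 − 1/γ²) = √(1 − 1/1.05517²) = 0.3191

β ≈ 0.3191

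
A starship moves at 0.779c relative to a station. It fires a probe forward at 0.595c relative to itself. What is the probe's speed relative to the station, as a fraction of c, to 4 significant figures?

u ≈ 0.9388c

Relativistic velocity addition: u = (u' + v)/(1 + u'v/c²)
= (0.595 + 0.779)/(1 + 0.595×0.779) = 1.374/1.46351 = 0.9388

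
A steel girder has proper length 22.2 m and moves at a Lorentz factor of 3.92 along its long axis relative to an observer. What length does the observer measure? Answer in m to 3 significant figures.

γ = 3.92 (given)
Length contraction: L = L₀/γ = 22.2/3.92 = 5.66 m

L ≈ 5.66 m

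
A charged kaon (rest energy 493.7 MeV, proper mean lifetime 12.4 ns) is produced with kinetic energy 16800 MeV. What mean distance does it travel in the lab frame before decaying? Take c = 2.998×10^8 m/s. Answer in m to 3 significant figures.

γ = 1 + K/(m₀c²) = 1 + 16800/493.7 = 35.029
β = √(1 − 1/γ²) = 0.99959
Dilated lifetime: γτ₀ = 35.029 × 12.4 ns = 434.36 ns
d = βc·γτ₀ = 0.99959 × (2.998×10^8 m/s) × 4.3436×10^-7 s = 130 m

d ≈ 130 m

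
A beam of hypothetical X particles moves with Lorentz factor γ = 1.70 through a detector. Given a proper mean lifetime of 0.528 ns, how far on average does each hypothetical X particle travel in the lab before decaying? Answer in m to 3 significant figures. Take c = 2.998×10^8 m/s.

d ≈ 0.218 m

β = √(1 − 1/γ²) = √(1 − 1/1.70²) = 0.80869
Dilated lifetime: Δt = γτ₀ = 1.70 × 0.528 ns = 0.89760 ns
d = vΔt = 0.80869c × 0.89760 ns = 2.4245×10^8 m/s × 8.9760×10^-10 s = 0.218 m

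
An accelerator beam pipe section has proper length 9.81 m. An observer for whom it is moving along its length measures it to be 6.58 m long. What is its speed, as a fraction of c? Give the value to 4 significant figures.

β ≈ 0.7417

γ = L₀/L = 9.81/6.58 = 1.49088
β = √(1 − 1/γ²) = 0.7417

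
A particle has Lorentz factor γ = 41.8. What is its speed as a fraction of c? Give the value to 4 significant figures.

β = √(1 − 1/γ²) = √(1 − 1/41.8²) = √(0.999428) = 0.9997

β ≈ 0.9997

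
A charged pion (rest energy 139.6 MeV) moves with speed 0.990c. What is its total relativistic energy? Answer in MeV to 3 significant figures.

E ≈ 990 MeV

γ = 1/√(1 − 0.990²) = 7.0888
E = γm₀c² = 7.0888 × 139.6 MeV = 990 MeV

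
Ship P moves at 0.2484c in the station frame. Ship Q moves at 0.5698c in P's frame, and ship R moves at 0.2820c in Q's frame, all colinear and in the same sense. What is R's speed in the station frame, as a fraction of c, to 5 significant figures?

Compose boost 2: (0.5698 + 0.2484)/(1 + 0.5698×0.2484) = 0.81820/1.141538 = 0.7167521
Compose boost 3: (0.2820 + 0.7167521)/(1 + 0.2820×0.7167521) = 0.9987521/1.202124 = 0.83082

u ≈ 0.83082c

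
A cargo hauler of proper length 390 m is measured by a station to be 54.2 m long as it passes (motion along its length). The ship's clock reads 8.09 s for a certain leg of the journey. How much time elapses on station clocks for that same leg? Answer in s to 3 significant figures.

Δt ≈ 58.2 s

Length contraction ⇒ γ = L₀/L = 390/54.2 = 7.1956
Time dilation: Δt = γτ₀ = 7.1956 × 8.09 s = 58.2 s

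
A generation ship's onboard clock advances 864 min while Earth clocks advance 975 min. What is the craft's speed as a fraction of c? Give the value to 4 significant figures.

γ = Δt/τ₀ = 975/864 = 1.12847
β = √(1 − 1/γ²) = √(1 − 1/1.12847²) = 0.4634

β ≈ 0.4634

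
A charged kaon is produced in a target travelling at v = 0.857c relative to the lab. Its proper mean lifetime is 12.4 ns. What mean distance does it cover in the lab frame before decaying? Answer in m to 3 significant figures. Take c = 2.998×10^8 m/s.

d ≈ 6.18 m

γ = 1/√(1 − 0.857²) = 1.9406
Dilated lifetime: Δt = γτ₀ = 1.9406 × 12.4 ns = 24.063 ns
d = vΔt = 0.857c × 24.063 ns = 2.5693×10^8 m/s × 2.4063×10^-8 s = 6.18 m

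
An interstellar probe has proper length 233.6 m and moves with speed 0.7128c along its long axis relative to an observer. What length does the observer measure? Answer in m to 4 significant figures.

L ≈ 163.8 m

γ = 1/√(1 − 0.7128²) = 1.42579
Length contraction: L = L₀/γ = 233.6/1.42579 = 163.8 m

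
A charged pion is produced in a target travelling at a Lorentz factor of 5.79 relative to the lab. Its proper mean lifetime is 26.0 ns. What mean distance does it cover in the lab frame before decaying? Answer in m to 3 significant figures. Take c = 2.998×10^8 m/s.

d ≈ 44.5 m

β = √(1 − 1/γ²) = √(1 − 1/5.79²) = 0.98497
Dilated lifetime: Δt = γτ₀ = 5.79 × 26.0 ns = 150.54 ns
d = vΔt = 0.98497c × 150.54 ns = 2.9529×10^8 m/s × 1.5054×10^-7 s = 44.5 m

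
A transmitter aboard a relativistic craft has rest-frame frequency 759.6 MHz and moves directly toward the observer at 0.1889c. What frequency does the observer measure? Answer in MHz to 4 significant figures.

f_obs ≈ 919.6 MHz

Relativistic Doppler: f_obs = f_src √((1+β)/(1−β))
= 759.6 × √(1.18890/0.811100) = 759.6 × 1.21070 = 919.6 MHz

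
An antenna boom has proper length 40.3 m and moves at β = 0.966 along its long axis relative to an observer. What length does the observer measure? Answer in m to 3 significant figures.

γ = 1/√(1 − 0.966²) = 3.8678
Length contraction: L = L₀/γ = 40.3/3.8678 = 10.4 m

L ≈ 10.4 m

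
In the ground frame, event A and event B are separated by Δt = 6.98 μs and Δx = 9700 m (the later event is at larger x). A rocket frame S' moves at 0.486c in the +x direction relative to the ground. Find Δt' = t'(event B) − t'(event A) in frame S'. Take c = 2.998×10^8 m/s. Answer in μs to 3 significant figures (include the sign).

γ = 1/√(1 − 0.486²) = 1.1442
Δt' = γ(Δt − vΔx/c²) = 1.1442 × (6.98 μs − 0.486×9700 m / (2.998×10^8 m/s))
= 1.1442 × (-8.7445 μs) = -10.0 μs

Δt' ≈ -10.0 μs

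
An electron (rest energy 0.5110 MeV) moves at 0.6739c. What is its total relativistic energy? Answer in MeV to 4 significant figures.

γ = 1/√(1 − 0.6739²) = 1.35350
E = γm₀c² = 1.35350 × 0.5110 MeV = 0.6916 MeV

E ≈ 0.6916 MeV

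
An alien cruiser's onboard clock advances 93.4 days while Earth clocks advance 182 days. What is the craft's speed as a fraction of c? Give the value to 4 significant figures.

β ≈ 0.8583

γ = Δt/τ₀ = 182/93.4 = 1.94861
β = √(1 − 1/γ²) = √(1 − 1/1.94861²) = 0.8583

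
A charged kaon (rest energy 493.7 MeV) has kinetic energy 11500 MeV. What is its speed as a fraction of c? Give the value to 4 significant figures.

β ≈ 0.9992

γ = 1 + K/(m₀c²) = 1 + 11500/493.7 = 24.2935
β = √(1 − 1/γ²) = 0.9992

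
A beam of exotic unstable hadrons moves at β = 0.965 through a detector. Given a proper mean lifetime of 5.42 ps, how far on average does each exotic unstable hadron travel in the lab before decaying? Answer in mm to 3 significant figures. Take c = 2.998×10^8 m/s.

d ≈ 5.98 mm

γ = 1/√(1 − 0.965²) = 3.8132
Dilated lifetime: Δt = γτ₀ = 3.8132 × 5.42 ps = 20.667 ps
d = vΔt = 0.965c × 20.667 ps = 2.8931×10^8 m/s × 2.0667×10^-11 s = 5.98 mm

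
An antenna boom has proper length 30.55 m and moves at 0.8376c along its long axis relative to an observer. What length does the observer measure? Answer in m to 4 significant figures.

γ = 1/√(1 − 0.8376²) = 1.83055
Length contraction: L = L₀/γ = 30.55/1.83055 = 16.69 m

L ≈ 16.69 m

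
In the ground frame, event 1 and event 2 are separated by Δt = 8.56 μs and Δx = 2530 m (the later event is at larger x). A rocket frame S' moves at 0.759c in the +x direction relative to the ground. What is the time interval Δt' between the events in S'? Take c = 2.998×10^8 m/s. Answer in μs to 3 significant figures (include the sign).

γ = 1/√(1 − 0.759²) = 1.5359
Δt' = γ(Δt − vΔx/c²) = 1.5359 × (8.56 μs − 0.759×2530 m / (2.998×10^8 m/s))
= 1.5359 × (2.1548 μs) = 3.31 μs

Δt' ≈ 3.31 μs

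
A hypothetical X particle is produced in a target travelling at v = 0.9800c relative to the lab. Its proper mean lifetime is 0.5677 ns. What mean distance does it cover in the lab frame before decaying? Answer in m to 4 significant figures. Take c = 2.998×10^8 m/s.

d ≈ 0.8382 m

γ = 1/√(1 − 0.9800²) = 5.02519
Dilated lifetime: Δt = γτ₀ = 5.02519 × 0.5677 ns = 2.85280 ns
d = vΔt = 0.9800c × 2.85280 ns = 2.93804×10^8 m/s × 2.85280×10^-9 s = 0.8382 m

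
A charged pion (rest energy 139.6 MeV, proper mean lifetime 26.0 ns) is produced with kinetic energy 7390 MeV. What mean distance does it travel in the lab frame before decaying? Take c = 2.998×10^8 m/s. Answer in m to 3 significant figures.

γ = 1 + K/(m₀c²) = 1 + 7390/139.6 = 53.937
β = √(1 − 1/γ²) = 0.99983
Dilated lifetime: γτ₀ = 53.937 × 26.0 ns = 1402.4 ns
d = βc·γτ₀ = 0.99983 × (2.998×10^8 m/s) × 1.4024×10^-6 s = 420 m

d ≈ 420 m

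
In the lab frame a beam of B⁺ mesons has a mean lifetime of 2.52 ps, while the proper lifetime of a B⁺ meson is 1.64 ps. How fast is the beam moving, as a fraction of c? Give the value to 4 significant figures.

γ = Δt/τ₀ = 2.52/1.64 = 1.53659
β = √(1 − 1/γ²) = √(1 − 1/1.53659²) = 0.7593

β ≈ 0.7593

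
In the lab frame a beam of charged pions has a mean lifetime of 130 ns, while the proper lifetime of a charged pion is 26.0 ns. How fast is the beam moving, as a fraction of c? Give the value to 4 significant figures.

γ = Δt/τ₀ = 130/26.0 = 5.00000
β = √(1 − 1/γ²) = √(1 − 1/5.00000²) = 0.9798

β ≈ 0.9798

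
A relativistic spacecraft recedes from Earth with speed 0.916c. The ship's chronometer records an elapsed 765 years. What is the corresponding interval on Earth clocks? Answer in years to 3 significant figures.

Δt ≈ 1910 years

γ = 1/√(1 − 0.916²) = 2.4927
Time dilation: Δt = γτ₀ = 2.4927 × 765 years = 1910 years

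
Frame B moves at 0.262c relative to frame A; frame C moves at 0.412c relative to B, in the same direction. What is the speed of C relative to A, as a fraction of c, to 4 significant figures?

Compose boost 2: (0.412 + 0.262)/(1 + 0.412×0.262) = 0.6740/1.10794 = 0.6083

u ≈ 0.6083c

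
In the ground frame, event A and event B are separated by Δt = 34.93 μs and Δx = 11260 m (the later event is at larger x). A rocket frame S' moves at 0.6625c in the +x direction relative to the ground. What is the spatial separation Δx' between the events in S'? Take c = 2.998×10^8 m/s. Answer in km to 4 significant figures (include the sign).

Δx' ≈ 5.770 km

γ = 1/√(1 − 0.6625²) = 1.33500
Δx' = γ(Δx − vΔt) = 1.33500 × (11260 m − 0.6625×(2.998×10^8 m/s)×34.93×10^-6 s)
= 1.33500 × (4322.29 m) = 5.770 km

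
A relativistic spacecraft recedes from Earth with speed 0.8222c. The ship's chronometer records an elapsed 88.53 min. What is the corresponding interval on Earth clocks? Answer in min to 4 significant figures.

γ = 1/√(1 − 0.8222²) = 1.75686
Time dilation: Δt = γτ₀ = 1.75686 × 88.53 min = 155.5 min

Δt ≈ 155.5 min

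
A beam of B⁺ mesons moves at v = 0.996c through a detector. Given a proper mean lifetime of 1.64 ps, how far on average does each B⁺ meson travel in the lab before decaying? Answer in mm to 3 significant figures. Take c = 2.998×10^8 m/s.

d ≈ 5.48 mm

γ = 1/√(1 − 0.996²) = 11.192
Dilated lifetime: Δt = γτ₀ = 11.192 × 1.64 ps = 18.354 ps
d = vΔt = 0.996c × 18.354 ps = 2.9860×10^8 m/s × 1.8354×10^-11 s = 5.48 mm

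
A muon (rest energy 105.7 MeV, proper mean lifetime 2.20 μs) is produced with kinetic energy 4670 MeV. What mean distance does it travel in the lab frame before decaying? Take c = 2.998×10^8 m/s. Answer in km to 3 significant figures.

d ≈ 29.8 km

γ = 1 + K/(m₀c²) = 1 + 4670/105.7 = 45.182
β = √(1 − 1/γ²) = 0.99976
Dilated lifetime: γτ₀ = 45.182 × 2.20 μs = 99.400 μs
d = βc·γτ₀ = 0.99976 × (2.998×10^8 m/s) × 9.9400×10^-5 s = 29.8 km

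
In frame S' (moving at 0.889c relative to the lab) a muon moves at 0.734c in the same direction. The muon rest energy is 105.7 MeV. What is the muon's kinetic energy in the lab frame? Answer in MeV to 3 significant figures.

K ≈ 456 MeV

u_lab = (0.734 + 0.889)/(1 + 0.734×0.889) = 0.982133
γ = 1/√(1 − 0.982133²) = 5.3138
K = (γ − 1)m₀c² = (5.3138 − 1) × 105.7 = 4.3138 × 105.7 = 456 MeV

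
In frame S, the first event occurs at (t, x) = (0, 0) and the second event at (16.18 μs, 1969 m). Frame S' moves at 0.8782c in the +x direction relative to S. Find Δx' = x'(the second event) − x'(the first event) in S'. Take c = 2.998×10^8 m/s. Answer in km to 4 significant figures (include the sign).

Δx' ≈ -4.790 km

γ = 1/√(1 − 0.8782²) = 2.09077
Δx' = γ(Δx − vΔt) = 2.09077 × (1969 m − 0.8782×(2.998×10^8 m/s)×16.18×10^-6 s)
= 2.09077 × (-2290.94 m) = -4.790 km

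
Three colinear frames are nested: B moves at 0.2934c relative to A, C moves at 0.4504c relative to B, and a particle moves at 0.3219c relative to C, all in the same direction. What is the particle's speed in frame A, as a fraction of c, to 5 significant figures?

u ≈ 0.80800c

Compose boost 2: (0.4504 + 0.2934)/(1 + 0.4504×0.2934) = 0.74380/1.132147 = 0.6569816
Compose boost 3: (0.3219 + 0.6569816)/(1 + 0.3219×0.6569816) = 0.9788816/1.211482 = 0.80800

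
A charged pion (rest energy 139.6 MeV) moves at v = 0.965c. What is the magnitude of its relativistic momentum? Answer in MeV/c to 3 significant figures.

γ = 1/√(1 − 0.965²) = 3.8132
p = γβm₀c = 3.8132 × 0.965 × 139.6 MeV/c = 514 MeV/c

p ≈ 514 MeV/c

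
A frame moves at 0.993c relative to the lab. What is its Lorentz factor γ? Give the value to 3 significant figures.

γ = 1/√(1 − β²) = 1/√(1 − 0.993²) = 1/√(0.013951) = 8.47

γ ≈ 8.47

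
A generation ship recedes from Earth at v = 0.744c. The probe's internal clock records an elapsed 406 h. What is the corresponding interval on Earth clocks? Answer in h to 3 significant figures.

γ = 1/√(1 − 0.744²) = 1.4966
Time dilation: Δt = γτ₀ = 1.4966 × 406 h = 608 h

Δt ≈ 608 h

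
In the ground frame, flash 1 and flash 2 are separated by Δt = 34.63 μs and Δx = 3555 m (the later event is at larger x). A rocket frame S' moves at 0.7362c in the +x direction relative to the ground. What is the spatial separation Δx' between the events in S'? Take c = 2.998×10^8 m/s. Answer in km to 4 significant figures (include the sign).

γ = 1/√(1 − 0.7362²) = 1.47762
Δx' = γ(Δx − vΔt) = 1.47762 × (3555 m − 0.7362×(2.998×10^8 m/s)×34.63×10^-6 s)
= 1.47762 × (-4088.28 m) = -6.041 km

Δx' ≈ -6.041 km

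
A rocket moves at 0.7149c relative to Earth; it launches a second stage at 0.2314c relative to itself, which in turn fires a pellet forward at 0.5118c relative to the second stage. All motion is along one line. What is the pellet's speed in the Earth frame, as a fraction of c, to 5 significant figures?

Compose boost 2: (0.2314 + 0.7149)/(1 + 0.2314×0.7149) = 0.94630/1.165428 = 0.8119765
Compose boost 3: (0.5118 + 0.8119765)/(1 + 0.5118×0.8119765) = 1.323776/1.415570 = 0.93515

u ≈ 0.93515c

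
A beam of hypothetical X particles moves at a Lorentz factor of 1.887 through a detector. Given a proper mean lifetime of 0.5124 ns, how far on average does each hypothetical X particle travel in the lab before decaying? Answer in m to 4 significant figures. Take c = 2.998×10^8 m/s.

d ≈ 0.2458 m

β = √(1 − 1/γ²) = √(1 − 1/1.887²) = 0.848034
Dilated lifetime: Δt = γτ₀ = 1.887 × 0.5124 ns = 0.966899 ns
d = vΔt = 0.848034c × 0.966899 ns = 2.54241×10^8 m/s × 9.66899×10^-10 s = 0.2458 m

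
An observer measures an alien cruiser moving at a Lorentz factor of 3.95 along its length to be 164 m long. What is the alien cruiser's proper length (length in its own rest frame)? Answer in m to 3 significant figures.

L₀ ≈ 648 m

γ = 3.95 (given)
L₀ = γL = 3.95 × 164 = 648 m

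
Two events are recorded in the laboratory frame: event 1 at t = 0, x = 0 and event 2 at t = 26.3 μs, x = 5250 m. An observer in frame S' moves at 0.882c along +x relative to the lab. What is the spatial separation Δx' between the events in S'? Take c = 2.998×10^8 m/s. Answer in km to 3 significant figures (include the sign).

Δx' ≈ -3.62 km

γ = 1/√(1 − 0.882²) = 2.1220
Δx' = γ(Δx − vΔt) = 2.1220 × (5250 m − 0.882×(2.998×10^8 m/s)×26.3×10^-6 s)
= 2.1220 × (-1704.3 m) = -3.62 km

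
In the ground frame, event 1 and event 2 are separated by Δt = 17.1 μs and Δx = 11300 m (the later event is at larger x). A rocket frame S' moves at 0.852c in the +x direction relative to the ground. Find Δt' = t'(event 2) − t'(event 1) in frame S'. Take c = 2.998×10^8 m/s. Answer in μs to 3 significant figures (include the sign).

γ = 1/√(1 − 0.852²) = 1.9101
Δt' = γ(Δt − vΔx/c²) = 1.9101 × (17.1 μs − 0.852×11300 m / (2.998×10^8 m/s))
= 1.9101 × (-15.013 μs) = -28.7 μs

Δt' ≈ -28.7 μs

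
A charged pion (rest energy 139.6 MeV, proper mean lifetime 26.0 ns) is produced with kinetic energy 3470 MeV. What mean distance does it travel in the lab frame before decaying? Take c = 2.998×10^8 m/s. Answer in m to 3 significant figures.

d ≈ 201 m

γ = 1 + K/(m₀c²) = 1 + 3470/139.6 = 25.857
β = √(1 − 1/γ²) = 0.99925
Dilated lifetime: γτ₀ = 25.857 × 26.0 ns = 672.28 ns
d = βc·γτ₀ = 0.99925 × (2.998×10^8 m/s) × 6.7228×10^-7 s = 201 m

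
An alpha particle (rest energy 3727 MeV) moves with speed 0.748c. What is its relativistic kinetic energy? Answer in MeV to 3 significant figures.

K ≈ 1890 MeV

γ = 1/√(1 − 0.748²) = 1.5067
K = (γ − 1)m₀c² = (1.5067 − 1) × 3727 MeV = 0.50671 × 3727 MeV = 1890 MeV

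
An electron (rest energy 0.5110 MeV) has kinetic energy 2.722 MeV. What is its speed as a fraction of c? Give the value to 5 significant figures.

β ≈ 0.98743

γ = 1 + K/(m₀c²) = 1 + 2.722/0.5110 = 6.326810
β = √(1 − 1/γ²) = 0.98743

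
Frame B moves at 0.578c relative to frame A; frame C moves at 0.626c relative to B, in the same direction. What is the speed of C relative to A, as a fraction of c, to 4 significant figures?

Compose boost 2: (0.626 + 0.578)/(1 + 0.626×0.578) = 1.204/1.36183 = 0.8841

u ≈ 0.8841c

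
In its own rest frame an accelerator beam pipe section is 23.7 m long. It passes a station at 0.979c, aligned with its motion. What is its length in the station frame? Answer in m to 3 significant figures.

L ≈ 4.83 m

γ = 1/√(1 − 0.979²) = 4.9053
Length contraction: L = L₀/γ = 23.7/4.9053 = 4.83 m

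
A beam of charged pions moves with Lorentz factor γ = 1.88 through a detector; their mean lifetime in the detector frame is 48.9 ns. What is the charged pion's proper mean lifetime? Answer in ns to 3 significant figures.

γ = 1.88 (given)
Proper time: τ₀ = Δt/γ = 48.9/1.88 = 26.0 ns

τ₀ ≈ 26.0 ns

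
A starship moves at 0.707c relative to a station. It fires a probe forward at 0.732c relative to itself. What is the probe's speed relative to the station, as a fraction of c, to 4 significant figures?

Relativistic velocity addition: u = (u' + v)/(1 + u'v/c²)
= (0.732 + 0.707)/(1 + 0.732×0.707) = 1.439/1.51752 = 0.9483

u ≈ 0.9483c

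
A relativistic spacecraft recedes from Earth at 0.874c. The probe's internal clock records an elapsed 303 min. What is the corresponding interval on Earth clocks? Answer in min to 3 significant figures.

Δt ≈ 624 min

γ = 1/√(1 − 0.874²) = 2.0579
Time dilation: Δt = γτ₀ = 2.0579 × 303 min = 624 min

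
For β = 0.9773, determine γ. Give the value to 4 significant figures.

γ ≈ 4.720

γ = 1/√(1 − β²) = 1/√(1 − 0.9773²) = 1/√(0.0448847) = 4.720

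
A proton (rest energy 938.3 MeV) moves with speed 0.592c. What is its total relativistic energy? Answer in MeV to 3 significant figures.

γ = 1/√(1 − 0.592²) = 1.2408
E = γm₀c² = 1.2408 × 938.3 MeV = 1160 MeV

E ≈ 1160 MeV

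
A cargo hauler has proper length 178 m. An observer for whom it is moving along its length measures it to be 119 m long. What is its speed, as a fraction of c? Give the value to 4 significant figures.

γ = L₀/L = 178/119 = 1.49580
β = √(1 − 1/γ²) = 0.7437

β ≈ 0.7437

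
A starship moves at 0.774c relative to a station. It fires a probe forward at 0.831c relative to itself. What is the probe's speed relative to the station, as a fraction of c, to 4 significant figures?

Relativistic velocity addition: u = (u' + v)/(1 + u'v/c²)
= (0.831 + 0.774)/(1 + 0.831×0.774) = 1.605/1.64319 = 0.9768

u ≈ 0.9768c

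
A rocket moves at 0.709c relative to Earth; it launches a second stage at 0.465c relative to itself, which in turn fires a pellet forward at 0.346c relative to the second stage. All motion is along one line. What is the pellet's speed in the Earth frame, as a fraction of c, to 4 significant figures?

Compose boost 2: (0.465 + 0.709)/(1 + 0.465×0.709) = 1.174/1.32969 = 0.882916
Compose boost 3: (0.346 + 0.882916)/(1 + 0.346×0.882916) = 1.22892/1.30549 = 0.9413

u ≈ 0.9413c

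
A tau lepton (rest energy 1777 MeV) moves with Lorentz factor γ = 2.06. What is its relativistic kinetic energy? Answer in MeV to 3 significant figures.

γ = 2.06 (given)
K = (γ − 1)m₀c² = (2.06 − 1) × 1777 MeV = 1.0600 × 1777 MeV = 1880 MeV

K ≈ 1880 MeV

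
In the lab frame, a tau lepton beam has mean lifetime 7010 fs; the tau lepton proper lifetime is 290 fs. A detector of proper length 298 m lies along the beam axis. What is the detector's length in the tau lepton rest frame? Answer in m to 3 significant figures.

L ≈ 12.3 m

Time dilation ⇒ γ = Δt/τ₀ = 7010/290 = 24.172
Length contraction: L = L₀/γ = 298/24.172 = 12.3 m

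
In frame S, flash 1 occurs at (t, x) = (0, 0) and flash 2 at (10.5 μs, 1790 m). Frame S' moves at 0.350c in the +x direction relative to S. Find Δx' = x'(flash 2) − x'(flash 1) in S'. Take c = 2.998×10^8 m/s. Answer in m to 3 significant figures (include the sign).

Δx' ≈ 735 m

γ = 1/√(1 − 0.350²) = 1.0675
Δx' = γ(Δx − vΔt) = 1.0675 × (1790 m − 0.350×(2.998×10^8 m/s)×10.5×10^-6 s)
= 1.0675 × (688.24 m) = 735 m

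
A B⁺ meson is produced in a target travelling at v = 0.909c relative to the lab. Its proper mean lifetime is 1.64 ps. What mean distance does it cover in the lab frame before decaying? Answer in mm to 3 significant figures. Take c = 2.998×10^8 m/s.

d ≈ 1.07 mm

γ = 1/√(1 − 0.909²) = 2.3993
Dilated lifetime: Δt = γτ₀ = 2.3993 × 1.64 ps = 3.9348 ps
d = vΔt = 0.909c × 3.9348 ps = 2.7252×10^8 m/s × 3.9348×10^-12 s = 1.07 mm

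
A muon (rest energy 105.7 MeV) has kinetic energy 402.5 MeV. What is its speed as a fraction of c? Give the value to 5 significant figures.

γ = 1 + K/(m₀c²) = 1 + 402.5/105.7 = 4.807947
β = √(1 − 1/γ²) = 0.97813

β ≈ 0.97813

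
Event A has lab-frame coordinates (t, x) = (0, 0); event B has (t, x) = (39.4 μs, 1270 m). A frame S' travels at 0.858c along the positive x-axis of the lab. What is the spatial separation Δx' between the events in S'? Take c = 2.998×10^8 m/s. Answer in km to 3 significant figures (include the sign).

Δx' ≈ -17.3 km

γ = 1/√(1 − 0.858²) = 1.9469
Δx' = γ(Δx − vΔt) = 1.9469 × (1270 m − 0.858×(2.998×10^8 m/s)×39.4×10^-6 s)
= 1.9469 × (-8864.8 m) = -17.3 km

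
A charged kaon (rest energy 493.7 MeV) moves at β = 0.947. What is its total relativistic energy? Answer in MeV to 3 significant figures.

γ = 1/√(1 − 0.947²) = 3.1130
E = γm₀c² = 3.1130 × 493.7 MeV = 1540 MeV

E ≈ 1540 MeV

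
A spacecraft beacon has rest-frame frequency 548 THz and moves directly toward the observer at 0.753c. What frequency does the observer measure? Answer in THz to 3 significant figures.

Relativistic Doppler: f_obs = f_src √((1+β)/(1−β))
= 548 × √(1.7530/0.24700) = 548 × 2.6641 = 1460 THz

f_obs ≈ 1460 THz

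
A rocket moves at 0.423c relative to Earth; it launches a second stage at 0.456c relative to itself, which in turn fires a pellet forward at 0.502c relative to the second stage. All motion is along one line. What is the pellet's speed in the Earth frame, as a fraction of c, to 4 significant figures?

Compose boost 2: (0.456 + 0.423)/(1 + 0.456×0.423) = 0.8790/1.19289 = 0.736867
Compose boost 3: (0.502 + 0.736867)/(1 + 0.502×0.736867) = 1.23887/1.36991 = 0.9043

u ≈ 0.9043c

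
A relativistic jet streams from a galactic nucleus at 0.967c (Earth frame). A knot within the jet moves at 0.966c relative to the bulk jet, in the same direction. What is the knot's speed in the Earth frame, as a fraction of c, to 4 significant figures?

Relativistic velocity addition: u = (u' + v)/(1 + u'v/c²)
= (0.966 + 0.967)/(1 + 0.966×0.967) = 1.933/1.93412 = 0.9994

u ≈ 0.9994c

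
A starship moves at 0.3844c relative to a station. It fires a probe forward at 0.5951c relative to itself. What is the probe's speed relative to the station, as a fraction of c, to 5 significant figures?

Relativistic velocity addition: u = (u' + v)/(1 + u'v/c²)
= (0.5951 + 0.3844)/(1 + 0.5951×0.3844) = 0.97950/1.228756 = 0.79715

u ≈ 0.79715c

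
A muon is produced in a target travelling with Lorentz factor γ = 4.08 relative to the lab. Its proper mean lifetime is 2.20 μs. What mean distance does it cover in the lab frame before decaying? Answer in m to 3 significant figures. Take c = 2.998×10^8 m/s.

β = √(1 − 1/γ²) = √(1 − 1/4.08²) = 0.96950
Dilated lifetime: Δt = γτ₀ = 4.08 × 2.20 μs = 8.9760 μs
d = vΔt = 0.96950c × 8.9760 μs = 2.9066×10^8 m/s × 8.9760×10^-6 s = 2610 m

d ≈ 2610 m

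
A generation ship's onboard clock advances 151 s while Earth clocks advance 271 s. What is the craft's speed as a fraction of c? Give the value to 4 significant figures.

β ≈ 0.8304

γ = Δt/τ₀ = 271/151 = 1.79470
β = √(1 − 1/γ²) = √(1 − 1/1.79470²) = 0.8304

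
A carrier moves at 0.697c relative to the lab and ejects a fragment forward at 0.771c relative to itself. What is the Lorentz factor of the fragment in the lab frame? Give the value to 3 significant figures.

u_lab = (0.771 + 0.697)/(1 + 0.771×0.697) = 1.468/1.53739 = 0.954867
γ = 1/√(1 − 0.954867²) = 3.37

γ ≈ 3.37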